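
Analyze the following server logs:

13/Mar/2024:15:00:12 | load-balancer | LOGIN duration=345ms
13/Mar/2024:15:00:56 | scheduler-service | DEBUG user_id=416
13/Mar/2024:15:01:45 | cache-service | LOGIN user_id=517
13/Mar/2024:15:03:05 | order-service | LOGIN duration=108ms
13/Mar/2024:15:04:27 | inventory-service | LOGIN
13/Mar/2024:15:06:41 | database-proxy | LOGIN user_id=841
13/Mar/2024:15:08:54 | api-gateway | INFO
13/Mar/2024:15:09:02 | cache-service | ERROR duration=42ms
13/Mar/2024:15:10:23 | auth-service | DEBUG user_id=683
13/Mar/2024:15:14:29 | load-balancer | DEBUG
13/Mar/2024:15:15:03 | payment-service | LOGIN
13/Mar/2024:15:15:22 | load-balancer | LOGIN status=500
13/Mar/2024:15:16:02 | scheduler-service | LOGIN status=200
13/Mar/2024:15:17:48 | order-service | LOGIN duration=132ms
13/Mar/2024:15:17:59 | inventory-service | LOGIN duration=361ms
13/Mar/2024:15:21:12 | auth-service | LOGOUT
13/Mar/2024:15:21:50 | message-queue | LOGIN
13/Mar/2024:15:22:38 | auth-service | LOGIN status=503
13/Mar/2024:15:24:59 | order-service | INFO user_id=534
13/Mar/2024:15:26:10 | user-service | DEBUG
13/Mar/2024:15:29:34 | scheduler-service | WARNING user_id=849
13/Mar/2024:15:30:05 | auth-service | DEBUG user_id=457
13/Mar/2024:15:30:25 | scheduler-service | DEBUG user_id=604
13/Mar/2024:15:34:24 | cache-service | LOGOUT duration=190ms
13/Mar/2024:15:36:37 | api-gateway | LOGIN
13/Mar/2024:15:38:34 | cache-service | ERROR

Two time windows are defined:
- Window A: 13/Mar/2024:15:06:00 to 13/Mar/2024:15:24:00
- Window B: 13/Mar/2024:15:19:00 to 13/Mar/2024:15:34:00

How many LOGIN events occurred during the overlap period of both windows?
2

To find overlap events:

1. Window A: 13/Mar/2024:15:06:00 to 13/Mar/2024:15:24:00
2. Window B: 13/Mar/2024:15:19:00 to 13/Mar/2024:15:34:00
3. Overlap period: 13/Mar/2024:15:19:00 to 13/Mar/2024:15:24:00
4. Count LOGIN events in overlap: 2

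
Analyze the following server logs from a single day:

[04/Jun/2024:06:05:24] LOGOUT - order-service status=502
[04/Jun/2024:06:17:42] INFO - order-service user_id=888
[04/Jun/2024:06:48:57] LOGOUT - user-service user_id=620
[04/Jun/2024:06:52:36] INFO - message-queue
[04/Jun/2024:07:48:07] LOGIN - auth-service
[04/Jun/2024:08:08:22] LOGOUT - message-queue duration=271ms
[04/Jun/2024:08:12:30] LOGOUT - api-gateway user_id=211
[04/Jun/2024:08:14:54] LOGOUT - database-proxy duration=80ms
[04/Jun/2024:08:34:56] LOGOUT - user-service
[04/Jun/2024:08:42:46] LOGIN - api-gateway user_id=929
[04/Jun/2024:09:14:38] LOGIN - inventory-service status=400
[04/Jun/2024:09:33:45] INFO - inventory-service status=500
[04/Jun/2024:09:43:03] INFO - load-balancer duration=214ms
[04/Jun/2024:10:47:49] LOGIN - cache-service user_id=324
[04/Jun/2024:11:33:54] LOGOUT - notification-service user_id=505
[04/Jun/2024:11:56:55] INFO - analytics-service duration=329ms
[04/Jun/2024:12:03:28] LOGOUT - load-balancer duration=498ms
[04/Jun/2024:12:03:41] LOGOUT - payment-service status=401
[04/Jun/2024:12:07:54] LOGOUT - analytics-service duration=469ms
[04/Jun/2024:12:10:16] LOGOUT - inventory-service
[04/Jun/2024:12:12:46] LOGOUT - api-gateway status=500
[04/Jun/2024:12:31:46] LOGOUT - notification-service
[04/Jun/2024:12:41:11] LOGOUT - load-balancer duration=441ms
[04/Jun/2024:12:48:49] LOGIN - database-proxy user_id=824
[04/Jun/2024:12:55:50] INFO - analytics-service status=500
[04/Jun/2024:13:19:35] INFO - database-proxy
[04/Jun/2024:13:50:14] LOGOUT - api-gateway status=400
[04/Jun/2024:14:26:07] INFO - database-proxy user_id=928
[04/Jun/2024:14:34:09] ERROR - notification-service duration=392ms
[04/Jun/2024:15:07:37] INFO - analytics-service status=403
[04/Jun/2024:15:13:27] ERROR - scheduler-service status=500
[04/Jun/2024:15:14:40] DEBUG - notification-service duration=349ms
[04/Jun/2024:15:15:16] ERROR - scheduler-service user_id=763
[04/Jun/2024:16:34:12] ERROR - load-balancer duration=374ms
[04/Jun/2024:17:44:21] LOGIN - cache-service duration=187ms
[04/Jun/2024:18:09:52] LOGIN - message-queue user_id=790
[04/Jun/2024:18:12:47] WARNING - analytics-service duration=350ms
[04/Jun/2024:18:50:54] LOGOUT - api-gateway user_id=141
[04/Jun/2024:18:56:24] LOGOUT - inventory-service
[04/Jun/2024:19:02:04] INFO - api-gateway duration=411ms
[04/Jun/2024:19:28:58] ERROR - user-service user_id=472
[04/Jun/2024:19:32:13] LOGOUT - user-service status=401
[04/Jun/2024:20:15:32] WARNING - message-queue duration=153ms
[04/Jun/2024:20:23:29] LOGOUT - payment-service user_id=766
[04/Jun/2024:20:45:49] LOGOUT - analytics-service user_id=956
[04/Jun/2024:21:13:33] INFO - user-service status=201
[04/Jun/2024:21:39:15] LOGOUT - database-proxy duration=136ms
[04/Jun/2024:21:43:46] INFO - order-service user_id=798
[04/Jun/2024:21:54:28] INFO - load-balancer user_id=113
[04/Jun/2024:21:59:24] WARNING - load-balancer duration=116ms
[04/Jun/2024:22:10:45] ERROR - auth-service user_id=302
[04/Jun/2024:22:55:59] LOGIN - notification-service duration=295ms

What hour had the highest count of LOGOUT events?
12

To find the peak hour:

1. Group all LOGOUT events by hour
2. Count events in each hour
3. Find hour with maximum count
4. Peak hour: 12 (with 7 events)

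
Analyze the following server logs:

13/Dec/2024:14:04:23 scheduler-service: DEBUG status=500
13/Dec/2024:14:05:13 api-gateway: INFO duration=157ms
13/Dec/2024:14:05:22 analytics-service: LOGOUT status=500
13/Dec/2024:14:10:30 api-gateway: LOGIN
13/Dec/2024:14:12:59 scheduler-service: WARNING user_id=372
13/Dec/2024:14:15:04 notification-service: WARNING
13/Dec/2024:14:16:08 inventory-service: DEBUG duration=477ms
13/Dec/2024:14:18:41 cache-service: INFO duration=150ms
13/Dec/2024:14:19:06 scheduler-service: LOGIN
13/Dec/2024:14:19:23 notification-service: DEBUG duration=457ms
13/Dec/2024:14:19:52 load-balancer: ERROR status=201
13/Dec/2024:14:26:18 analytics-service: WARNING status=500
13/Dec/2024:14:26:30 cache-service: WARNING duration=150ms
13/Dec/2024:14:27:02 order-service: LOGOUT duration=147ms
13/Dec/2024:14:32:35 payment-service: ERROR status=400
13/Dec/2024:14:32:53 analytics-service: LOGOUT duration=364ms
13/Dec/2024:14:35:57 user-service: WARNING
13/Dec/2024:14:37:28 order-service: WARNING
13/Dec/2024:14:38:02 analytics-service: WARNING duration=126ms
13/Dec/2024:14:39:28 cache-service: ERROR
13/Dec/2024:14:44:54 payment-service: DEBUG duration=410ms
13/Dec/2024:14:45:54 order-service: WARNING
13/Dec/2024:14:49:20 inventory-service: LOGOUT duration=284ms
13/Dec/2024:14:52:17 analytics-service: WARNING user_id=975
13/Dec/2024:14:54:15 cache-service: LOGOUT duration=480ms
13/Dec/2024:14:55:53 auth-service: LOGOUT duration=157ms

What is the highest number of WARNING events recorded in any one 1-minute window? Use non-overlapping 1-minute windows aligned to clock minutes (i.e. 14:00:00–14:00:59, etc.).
2

To find the burst window:

1. Divide the log period into non-overlapping 1-minute windows starting at 14:00
2. Count WARNING events in each window
3. Find the window with maximum count
4. Maximum events in a window: 2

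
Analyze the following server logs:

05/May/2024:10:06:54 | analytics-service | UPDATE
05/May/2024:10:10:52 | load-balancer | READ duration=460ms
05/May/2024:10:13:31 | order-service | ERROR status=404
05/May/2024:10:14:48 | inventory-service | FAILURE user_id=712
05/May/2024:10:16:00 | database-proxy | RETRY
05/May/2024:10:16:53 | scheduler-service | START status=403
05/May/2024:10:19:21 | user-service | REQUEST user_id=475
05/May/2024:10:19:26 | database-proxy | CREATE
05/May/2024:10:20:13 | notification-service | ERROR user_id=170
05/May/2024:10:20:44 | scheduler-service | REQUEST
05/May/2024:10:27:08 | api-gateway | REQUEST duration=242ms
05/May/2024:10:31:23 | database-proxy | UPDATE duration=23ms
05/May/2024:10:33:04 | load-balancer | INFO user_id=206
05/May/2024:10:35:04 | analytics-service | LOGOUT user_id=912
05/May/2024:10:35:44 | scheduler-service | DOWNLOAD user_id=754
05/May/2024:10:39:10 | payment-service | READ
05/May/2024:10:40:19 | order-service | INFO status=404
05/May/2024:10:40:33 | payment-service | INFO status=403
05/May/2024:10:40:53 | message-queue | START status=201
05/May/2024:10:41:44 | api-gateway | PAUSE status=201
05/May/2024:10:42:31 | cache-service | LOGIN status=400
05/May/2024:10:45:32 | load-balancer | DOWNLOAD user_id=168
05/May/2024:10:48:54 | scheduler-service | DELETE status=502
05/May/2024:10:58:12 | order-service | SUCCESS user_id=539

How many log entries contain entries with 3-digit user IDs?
8

To find matching entries:

1. Pattern to match: entries with 3-digit user IDs
2. Scan each log entry for the pattern
3. Count matches: 8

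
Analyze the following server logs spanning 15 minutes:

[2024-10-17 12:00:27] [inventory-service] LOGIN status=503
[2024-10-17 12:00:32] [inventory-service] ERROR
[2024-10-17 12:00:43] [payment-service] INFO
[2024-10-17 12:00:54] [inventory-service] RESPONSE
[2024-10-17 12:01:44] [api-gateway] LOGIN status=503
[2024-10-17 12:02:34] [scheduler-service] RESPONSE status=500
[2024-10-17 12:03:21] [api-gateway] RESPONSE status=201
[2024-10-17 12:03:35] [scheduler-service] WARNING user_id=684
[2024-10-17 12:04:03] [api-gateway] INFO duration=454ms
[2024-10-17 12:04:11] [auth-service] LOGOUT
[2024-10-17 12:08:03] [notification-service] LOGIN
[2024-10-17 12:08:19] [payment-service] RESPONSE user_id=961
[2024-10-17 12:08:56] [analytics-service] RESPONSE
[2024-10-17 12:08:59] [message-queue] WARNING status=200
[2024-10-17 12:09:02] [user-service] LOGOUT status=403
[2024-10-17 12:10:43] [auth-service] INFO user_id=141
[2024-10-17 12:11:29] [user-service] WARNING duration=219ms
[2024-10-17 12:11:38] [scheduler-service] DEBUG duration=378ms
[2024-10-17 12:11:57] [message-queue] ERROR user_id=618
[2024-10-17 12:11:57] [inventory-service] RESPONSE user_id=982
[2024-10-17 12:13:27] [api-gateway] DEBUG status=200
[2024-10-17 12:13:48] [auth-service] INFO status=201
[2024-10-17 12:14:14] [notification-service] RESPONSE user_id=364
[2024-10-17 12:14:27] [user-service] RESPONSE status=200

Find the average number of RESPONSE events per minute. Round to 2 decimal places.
0.53

To calculate the rate:

1. Count total RESPONSE events: 8
2. Total time period: 15 minutes
3. Rate = 8 / 15 = 0.53 events per minute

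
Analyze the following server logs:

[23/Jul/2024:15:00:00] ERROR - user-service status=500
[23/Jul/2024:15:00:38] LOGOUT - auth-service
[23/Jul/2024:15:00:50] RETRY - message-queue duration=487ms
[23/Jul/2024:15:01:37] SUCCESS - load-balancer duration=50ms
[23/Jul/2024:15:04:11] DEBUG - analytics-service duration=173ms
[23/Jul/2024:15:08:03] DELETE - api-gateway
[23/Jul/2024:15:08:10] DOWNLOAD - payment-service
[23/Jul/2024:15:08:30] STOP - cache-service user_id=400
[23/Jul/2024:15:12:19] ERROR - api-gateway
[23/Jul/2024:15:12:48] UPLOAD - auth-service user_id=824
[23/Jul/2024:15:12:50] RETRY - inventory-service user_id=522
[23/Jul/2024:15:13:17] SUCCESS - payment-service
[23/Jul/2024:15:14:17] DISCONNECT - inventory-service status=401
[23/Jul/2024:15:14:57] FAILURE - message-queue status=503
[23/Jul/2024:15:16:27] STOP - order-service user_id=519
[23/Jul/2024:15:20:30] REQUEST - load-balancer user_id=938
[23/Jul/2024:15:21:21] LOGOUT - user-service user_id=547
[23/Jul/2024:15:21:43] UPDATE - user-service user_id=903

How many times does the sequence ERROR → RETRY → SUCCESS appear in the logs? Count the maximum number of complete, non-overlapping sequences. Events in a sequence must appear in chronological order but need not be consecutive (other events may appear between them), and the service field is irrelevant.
2

To count sequences:

1. Look for pattern: ERROR → RETRY → SUCCESS
2. Greedily scan the log in chronological order, matching each sequence element in turn (ignoring service)
3. Each time the full pattern completes, increment the count and restart matching from the next event
4. Complete non-overlapping sequences found: 2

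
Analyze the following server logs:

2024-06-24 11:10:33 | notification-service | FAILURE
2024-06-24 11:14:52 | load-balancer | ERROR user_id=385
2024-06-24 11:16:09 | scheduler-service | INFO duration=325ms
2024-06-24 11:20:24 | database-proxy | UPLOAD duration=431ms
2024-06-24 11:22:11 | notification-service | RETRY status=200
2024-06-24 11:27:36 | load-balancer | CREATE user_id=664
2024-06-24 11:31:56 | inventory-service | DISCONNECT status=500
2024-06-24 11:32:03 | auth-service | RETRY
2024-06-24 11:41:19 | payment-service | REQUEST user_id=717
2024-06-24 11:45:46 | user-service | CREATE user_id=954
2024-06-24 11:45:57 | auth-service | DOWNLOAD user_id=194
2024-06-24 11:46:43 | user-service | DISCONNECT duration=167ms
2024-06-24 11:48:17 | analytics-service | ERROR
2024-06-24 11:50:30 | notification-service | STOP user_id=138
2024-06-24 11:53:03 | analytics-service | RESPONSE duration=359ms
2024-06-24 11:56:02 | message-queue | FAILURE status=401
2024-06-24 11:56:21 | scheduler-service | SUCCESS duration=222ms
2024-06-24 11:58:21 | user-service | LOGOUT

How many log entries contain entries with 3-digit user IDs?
6

To find matching entries:

1. Pattern to match: entries with 3-digit user IDs
2. Scan each log entry for the pattern
3. Count matches: 6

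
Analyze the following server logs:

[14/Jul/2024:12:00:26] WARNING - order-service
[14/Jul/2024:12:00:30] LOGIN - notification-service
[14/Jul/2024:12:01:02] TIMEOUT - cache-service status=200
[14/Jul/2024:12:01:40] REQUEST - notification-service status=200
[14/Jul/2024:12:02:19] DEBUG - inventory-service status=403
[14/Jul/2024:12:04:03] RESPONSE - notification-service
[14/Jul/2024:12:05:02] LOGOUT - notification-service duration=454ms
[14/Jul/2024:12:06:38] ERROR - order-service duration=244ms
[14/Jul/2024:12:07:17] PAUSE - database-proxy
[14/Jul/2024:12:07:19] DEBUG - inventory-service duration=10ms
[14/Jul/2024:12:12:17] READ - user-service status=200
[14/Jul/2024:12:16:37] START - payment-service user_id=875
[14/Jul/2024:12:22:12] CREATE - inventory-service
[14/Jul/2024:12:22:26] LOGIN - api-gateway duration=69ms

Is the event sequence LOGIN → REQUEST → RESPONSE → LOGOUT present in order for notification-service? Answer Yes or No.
Yes

To verify sequence order:

1. Find all events in sequence LOGIN → REQUEST → RESPONSE → LOGOUT for notification-service
2. Extract their timestamps
3. Check if timestamps are in ascending order
4. Result: Yes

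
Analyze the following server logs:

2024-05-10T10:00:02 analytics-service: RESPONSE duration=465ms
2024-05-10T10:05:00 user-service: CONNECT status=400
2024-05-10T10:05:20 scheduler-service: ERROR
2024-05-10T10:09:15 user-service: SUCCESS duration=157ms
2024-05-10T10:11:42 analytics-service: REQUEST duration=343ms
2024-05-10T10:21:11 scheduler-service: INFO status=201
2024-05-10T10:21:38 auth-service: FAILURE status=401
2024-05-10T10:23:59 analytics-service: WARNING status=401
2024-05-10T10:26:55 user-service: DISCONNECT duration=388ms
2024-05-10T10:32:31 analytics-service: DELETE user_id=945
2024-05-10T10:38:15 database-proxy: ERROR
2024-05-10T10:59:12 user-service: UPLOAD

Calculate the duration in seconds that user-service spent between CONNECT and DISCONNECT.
1315

To calculate state duration:

1. Find CONNECT event for user-service: 2024-05-10T10:05:00
2. Find DISCONNECT event for user-service: 2024-05-10T10:26:55
3. Calculate duration: 2024-05-10T10:26:55 - 2024-05-10T10:05:00 = 1315 seconds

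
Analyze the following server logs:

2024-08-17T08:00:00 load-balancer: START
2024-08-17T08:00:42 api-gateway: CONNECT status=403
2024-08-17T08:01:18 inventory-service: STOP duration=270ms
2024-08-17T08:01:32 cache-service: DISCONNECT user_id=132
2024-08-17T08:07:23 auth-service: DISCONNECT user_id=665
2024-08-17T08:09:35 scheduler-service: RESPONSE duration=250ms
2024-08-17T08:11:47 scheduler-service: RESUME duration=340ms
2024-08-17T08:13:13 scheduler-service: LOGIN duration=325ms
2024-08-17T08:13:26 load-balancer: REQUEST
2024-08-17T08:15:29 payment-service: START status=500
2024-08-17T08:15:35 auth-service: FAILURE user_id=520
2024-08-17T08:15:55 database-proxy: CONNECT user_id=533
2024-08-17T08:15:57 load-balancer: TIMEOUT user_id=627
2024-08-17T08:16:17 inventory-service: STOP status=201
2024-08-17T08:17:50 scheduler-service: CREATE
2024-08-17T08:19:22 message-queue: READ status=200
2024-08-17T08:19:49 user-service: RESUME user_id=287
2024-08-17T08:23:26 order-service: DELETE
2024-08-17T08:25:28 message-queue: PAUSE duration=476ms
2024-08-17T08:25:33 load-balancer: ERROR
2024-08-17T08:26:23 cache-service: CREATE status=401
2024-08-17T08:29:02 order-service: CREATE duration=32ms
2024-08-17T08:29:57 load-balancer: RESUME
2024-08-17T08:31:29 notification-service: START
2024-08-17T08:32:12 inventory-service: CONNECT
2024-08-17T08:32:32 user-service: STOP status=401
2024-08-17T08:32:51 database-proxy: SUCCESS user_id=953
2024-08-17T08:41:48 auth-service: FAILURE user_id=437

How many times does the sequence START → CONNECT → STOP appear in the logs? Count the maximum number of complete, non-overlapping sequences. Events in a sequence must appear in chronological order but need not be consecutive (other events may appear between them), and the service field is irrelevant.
3

To count sequences:

1. Look for pattern: START → CONNECT → STOP
2. Greedily scan the log in chronological order, matching each sequence element in turn (ignoring service)
3. Each time the full pattern completes, increment the count and restart matching from the next event
4. Complete non-overlapping sequences found: 3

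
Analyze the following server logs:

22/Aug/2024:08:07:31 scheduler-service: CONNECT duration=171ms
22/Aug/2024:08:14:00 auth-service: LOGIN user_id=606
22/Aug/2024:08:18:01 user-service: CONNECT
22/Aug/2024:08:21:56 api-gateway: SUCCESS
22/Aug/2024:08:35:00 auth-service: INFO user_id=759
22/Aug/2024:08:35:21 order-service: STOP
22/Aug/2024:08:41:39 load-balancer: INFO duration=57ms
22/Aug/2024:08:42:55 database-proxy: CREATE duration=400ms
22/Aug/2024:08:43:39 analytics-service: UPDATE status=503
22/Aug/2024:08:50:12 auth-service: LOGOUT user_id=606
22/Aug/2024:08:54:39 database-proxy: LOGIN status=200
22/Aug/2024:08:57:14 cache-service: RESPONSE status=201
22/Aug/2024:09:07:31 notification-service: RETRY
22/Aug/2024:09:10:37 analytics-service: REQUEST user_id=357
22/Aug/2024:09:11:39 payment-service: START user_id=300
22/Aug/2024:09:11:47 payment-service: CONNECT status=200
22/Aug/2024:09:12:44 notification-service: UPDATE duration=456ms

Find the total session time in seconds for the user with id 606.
2172

To calculate session duration:

1. Find LOGIN event for user_id=606: 22/Aug/2024:08:14:00
2. Find LOGOUT event for user_id=606: 22/Aug/2024:08:50:12
3. Session duration: 22/Aug/2024:08:50:12 - 22/Aug/2024:08:14:00 = 2172 seconds (36 minutes)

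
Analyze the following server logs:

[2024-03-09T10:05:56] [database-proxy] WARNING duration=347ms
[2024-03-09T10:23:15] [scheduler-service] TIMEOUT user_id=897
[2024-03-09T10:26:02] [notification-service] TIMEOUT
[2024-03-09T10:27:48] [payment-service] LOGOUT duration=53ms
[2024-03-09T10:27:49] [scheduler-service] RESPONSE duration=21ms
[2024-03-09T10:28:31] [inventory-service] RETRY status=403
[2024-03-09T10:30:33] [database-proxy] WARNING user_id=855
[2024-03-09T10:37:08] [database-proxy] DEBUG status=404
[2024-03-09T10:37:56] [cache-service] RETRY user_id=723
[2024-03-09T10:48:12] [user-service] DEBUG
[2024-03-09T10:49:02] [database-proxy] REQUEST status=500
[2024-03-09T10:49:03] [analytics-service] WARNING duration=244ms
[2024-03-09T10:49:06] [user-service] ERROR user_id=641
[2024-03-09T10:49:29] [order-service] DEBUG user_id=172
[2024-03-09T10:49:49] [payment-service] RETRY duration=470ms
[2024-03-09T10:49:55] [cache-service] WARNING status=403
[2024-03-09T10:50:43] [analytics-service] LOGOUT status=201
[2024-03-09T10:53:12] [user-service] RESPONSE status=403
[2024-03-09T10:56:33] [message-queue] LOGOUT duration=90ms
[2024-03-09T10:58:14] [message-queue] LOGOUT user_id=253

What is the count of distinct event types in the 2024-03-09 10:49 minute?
5

To count unique event types:

1. Filter events in the minute starting at 2024-03-09 10:49
2. Extract event types from matching entries
3. Count unique types: 5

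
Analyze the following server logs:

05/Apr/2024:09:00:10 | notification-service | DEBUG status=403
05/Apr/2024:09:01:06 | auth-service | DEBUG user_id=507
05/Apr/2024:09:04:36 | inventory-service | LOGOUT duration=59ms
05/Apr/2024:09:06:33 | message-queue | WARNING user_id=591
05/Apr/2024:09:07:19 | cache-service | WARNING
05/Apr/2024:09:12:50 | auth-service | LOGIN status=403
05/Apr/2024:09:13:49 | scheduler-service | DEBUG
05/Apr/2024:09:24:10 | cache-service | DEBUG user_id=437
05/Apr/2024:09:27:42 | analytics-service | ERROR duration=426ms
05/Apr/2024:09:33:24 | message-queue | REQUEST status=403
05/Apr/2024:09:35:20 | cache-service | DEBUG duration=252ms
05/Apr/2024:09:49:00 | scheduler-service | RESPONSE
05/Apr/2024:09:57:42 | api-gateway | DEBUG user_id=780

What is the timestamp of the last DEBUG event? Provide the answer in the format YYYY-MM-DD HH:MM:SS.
2024-04-05 09:57:42

To find the last event:

1. Filter for all DEBUG events
2. Sort by timestamp
3. Select the last one
4. Timestamp: 2024-04-05 09:57:42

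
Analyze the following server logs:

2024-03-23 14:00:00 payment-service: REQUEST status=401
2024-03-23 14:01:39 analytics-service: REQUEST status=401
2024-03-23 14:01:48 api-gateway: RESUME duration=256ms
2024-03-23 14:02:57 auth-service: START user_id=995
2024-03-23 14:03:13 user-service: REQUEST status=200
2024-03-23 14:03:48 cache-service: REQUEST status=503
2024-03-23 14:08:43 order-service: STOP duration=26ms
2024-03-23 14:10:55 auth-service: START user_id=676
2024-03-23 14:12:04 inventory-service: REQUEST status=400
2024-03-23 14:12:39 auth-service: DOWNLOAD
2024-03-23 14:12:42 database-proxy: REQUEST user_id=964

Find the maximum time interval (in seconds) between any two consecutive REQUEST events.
496

To find the longest gap:

1. Extract all REQUEST events in chronological order
2. Calculate time differences between consecutive events
3. Find the maximum difference
4. Longest gap: 496 seconds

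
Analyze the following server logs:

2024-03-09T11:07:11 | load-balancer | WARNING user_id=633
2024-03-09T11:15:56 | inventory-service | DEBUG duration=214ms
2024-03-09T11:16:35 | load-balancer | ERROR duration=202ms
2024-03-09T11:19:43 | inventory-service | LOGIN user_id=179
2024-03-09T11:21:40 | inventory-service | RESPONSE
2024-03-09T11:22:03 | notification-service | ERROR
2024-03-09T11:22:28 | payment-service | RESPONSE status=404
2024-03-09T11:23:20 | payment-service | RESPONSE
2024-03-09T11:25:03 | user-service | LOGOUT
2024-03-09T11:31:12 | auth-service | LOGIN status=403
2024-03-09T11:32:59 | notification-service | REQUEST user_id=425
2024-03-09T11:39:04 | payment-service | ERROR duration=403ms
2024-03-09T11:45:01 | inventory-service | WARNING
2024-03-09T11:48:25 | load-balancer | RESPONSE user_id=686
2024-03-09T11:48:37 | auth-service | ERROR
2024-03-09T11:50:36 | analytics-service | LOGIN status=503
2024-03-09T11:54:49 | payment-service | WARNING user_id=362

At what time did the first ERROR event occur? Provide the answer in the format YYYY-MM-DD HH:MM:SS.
2024-03-09 11:16:35

To find the first event:

1. Filter for all ERROR events
2. Sort by timestamp
3. Select the first one
4. Timestamp: 2024-03-09 11:16:35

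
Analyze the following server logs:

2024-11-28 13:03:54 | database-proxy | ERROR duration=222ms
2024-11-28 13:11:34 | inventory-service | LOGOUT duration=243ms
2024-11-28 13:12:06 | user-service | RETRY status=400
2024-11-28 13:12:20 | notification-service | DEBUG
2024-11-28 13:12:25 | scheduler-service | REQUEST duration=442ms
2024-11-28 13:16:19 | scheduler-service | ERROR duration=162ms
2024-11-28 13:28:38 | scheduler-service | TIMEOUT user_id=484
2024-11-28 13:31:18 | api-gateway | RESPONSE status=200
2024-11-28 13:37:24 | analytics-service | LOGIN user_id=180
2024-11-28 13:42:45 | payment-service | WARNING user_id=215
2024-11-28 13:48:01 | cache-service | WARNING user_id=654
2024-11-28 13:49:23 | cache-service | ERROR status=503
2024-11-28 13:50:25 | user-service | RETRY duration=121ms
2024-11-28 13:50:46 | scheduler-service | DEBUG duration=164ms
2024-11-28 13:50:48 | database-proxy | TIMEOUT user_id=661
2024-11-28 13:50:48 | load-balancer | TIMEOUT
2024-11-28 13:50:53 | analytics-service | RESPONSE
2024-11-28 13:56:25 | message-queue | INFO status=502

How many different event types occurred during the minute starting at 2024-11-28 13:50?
4

To count unique event types:

1. Filter events in the minute starting at 2024-11-28 13:50
2. Extract event types from matching entries
3. Count unique types: 4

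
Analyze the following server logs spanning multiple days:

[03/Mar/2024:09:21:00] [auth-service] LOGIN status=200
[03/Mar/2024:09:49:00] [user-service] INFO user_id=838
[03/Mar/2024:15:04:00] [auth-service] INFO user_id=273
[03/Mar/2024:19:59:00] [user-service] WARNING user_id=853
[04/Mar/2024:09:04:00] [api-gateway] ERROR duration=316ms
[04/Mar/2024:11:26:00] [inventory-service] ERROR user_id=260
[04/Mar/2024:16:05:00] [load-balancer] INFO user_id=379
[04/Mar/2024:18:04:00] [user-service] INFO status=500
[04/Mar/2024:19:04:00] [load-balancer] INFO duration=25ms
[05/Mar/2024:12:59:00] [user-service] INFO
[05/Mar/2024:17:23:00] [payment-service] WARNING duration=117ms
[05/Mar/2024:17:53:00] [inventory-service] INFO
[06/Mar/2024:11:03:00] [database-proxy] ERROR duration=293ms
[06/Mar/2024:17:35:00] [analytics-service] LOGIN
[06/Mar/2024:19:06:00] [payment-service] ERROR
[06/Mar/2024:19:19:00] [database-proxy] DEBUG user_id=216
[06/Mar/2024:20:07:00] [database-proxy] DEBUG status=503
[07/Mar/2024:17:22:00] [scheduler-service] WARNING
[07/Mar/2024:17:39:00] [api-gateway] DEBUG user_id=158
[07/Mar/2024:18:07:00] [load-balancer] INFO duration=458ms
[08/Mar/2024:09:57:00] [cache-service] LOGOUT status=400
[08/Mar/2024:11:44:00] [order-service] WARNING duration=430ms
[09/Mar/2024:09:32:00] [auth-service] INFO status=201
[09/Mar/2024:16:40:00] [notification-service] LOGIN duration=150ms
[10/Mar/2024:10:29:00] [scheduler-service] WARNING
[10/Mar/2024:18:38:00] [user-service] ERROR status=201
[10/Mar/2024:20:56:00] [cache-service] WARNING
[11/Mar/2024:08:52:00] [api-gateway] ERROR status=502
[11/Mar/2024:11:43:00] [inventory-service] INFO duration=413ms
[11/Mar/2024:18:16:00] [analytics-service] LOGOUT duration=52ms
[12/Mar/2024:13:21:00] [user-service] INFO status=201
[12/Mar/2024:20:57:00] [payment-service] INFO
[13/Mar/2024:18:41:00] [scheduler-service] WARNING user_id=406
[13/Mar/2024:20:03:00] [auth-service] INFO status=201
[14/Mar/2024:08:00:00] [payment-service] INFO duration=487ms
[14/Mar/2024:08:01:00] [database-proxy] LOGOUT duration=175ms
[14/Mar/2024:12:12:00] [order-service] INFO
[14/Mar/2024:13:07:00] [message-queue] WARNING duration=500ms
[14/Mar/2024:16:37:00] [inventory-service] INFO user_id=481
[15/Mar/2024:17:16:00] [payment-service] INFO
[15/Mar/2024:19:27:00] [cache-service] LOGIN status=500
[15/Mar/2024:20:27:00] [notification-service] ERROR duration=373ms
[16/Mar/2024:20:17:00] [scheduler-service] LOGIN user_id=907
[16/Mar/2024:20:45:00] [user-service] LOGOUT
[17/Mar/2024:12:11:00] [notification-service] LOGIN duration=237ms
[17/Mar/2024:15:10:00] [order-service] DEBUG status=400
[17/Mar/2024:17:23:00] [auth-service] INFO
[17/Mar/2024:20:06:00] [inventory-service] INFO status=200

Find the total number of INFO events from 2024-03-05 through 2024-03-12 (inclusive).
7

To filter by date range:

1. Date range: 2024-03-05 through 2024-03-12, both dates inclusive
2. Filter for INFO events whose date falls in this range
3. Count matching events: 7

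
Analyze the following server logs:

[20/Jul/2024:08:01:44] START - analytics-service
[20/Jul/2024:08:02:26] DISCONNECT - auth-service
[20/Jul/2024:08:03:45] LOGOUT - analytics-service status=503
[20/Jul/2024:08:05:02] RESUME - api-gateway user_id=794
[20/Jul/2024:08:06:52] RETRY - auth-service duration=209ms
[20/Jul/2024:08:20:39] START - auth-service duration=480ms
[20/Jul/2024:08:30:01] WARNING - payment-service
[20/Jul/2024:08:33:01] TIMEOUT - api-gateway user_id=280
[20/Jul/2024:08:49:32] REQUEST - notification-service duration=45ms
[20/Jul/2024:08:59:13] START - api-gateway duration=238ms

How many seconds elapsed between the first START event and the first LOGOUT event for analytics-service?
121

To find the time between events:

1. Locate the first START event for analytics-service: 20/Jul/2024:08:01:44
2. Locate the first LOGOUT event for analytics-service: 20/Jul/2024:08:03:45
3. Calculate the difference: 20/Jul/2024:08:03:45 - 20/Jul/2024:08:01:44 = 121 seconds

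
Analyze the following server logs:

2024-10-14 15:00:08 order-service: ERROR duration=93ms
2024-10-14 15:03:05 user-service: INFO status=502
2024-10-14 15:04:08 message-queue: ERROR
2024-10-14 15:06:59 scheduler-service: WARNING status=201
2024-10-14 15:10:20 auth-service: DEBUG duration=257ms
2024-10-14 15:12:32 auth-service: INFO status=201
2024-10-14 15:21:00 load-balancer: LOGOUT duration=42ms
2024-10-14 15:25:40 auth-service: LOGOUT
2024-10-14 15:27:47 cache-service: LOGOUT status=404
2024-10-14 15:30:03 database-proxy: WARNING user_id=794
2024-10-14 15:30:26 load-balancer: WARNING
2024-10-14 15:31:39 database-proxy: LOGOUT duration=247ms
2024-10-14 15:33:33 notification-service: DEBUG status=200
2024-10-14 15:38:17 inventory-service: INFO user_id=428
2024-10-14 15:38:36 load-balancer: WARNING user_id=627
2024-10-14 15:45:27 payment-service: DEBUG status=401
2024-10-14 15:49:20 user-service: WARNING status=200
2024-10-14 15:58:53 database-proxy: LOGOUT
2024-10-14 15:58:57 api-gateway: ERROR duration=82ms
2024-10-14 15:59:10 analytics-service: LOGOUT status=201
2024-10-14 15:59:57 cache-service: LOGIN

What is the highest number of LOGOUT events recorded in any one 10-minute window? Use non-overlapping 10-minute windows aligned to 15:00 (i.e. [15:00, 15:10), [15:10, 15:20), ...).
3

To find the burst window:

1. Divide the log period into non-overlapping 10-minute windows starting at 15:00
2. Count LOGOUT events in each window
3. Find the window with maximum count
4. Maximum events in a window: 3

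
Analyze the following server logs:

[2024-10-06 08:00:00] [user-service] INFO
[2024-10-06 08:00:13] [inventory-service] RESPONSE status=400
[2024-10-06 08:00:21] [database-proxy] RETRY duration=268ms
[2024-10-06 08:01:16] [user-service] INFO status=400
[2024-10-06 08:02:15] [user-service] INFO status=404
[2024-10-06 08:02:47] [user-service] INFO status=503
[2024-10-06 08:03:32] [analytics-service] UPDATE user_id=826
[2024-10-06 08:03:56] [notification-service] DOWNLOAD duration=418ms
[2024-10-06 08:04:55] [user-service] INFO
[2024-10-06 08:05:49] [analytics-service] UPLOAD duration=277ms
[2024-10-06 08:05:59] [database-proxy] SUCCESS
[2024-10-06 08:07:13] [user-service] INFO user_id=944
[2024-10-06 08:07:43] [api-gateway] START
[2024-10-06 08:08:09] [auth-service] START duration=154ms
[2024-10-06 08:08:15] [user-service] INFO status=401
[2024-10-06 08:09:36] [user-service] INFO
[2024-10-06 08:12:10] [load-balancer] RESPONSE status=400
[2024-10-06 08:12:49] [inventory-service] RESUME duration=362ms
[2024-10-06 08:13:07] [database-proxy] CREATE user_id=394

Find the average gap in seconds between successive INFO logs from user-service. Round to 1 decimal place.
82.3

To calculate average interval:

1. Find all INFO events for user-service in order
2. Calculate time gaps between consecutive events
3. Compute mean of gaps: 576 / 7 = 82.3 seconds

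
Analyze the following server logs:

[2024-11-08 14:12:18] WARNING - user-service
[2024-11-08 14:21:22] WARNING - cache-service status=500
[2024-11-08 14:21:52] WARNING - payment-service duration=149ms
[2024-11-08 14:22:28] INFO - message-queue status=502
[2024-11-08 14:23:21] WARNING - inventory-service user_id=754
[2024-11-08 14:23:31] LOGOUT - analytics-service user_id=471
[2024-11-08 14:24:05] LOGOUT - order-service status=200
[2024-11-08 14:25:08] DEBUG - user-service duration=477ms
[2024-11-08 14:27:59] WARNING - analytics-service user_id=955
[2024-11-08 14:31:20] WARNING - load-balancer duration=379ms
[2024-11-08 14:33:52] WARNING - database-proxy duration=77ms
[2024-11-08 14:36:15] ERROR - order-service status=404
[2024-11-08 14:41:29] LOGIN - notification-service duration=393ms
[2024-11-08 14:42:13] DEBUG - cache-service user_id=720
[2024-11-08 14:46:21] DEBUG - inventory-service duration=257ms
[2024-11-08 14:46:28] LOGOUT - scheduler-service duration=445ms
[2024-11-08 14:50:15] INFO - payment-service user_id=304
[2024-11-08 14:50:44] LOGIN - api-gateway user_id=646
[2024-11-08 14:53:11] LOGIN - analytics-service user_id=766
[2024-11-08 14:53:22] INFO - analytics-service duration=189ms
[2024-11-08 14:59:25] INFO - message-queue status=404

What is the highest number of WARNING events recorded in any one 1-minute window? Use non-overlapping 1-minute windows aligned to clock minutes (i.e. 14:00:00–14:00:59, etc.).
2

To find the burst window:

1. Divide the log period into non-overlapping 1-minute windows starting at 14:00
2. Count WARNING events in each window
3. Find the window with maximum count
4. Maximum events in a window: 2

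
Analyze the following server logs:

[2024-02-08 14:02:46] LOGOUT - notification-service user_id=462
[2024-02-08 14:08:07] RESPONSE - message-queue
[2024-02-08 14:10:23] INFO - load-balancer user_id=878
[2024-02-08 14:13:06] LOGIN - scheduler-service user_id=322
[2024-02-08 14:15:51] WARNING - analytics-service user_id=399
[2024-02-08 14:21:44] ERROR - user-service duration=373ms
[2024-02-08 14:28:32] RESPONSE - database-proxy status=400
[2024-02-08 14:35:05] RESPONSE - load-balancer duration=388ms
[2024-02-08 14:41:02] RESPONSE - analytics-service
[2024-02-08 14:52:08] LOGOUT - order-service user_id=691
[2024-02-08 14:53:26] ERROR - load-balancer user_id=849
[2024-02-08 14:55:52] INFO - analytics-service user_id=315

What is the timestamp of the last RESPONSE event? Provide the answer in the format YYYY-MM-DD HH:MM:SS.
2024-02-08 14:41:02

To find the last event:

1. Filter for all RESPONSE events
2. Sort by timestamp
3. Select the last one
4. Timestamp: 2024-02-08 14:41:02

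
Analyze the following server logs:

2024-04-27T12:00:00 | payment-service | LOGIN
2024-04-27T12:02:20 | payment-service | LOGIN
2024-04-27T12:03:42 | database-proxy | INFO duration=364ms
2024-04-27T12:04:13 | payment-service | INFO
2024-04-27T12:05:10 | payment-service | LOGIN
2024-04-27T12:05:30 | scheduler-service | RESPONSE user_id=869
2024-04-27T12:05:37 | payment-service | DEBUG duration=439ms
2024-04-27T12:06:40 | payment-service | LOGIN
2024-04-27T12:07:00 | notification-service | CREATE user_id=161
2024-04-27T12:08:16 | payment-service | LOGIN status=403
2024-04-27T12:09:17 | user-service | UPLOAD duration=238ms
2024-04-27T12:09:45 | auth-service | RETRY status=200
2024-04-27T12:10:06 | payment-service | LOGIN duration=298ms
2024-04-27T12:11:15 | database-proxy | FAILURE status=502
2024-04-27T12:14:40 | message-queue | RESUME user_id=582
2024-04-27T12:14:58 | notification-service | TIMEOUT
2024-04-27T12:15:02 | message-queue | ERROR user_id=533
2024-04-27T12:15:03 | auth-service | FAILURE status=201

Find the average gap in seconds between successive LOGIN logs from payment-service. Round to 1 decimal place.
121.2

To calculate average interval:

1. Find all LOGIN events for payment-service in order
2. Calculate time gaps between consecutive events
3. Compute mean of gaps: 606 / 5 = 121.2 seconds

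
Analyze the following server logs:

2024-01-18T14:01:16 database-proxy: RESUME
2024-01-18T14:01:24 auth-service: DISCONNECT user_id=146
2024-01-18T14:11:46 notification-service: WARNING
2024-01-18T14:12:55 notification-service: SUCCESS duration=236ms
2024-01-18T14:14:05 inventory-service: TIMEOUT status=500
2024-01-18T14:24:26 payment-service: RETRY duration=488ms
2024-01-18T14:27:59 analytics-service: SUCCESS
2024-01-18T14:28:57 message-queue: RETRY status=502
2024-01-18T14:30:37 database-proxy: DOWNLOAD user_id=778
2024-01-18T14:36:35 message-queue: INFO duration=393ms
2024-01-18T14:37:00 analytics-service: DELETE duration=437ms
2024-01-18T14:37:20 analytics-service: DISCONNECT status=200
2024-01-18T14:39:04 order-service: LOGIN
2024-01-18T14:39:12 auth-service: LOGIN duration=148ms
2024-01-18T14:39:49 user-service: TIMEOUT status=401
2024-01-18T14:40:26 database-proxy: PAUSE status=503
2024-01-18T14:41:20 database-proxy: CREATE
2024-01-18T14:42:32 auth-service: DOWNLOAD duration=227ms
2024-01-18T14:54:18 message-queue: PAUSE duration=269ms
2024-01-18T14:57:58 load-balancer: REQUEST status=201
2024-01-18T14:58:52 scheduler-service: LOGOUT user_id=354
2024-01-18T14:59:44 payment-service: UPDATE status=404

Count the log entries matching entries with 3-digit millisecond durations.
7

To find matching entries:

1. Pattern to match: entries with 3-digit millisecond durations
2. Scan each log entry for the pattern
3. Count matches: 7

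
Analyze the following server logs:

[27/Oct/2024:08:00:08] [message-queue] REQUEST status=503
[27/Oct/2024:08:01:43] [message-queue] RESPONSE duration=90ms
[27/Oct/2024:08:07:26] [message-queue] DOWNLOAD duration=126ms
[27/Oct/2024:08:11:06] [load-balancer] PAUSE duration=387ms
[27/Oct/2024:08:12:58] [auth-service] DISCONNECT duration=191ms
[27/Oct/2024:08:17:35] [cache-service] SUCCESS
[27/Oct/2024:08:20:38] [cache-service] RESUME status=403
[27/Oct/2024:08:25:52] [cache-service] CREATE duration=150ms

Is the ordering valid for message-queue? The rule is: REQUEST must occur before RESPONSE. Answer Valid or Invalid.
Valid

To validate ordering:

1. Required order: REQUEST → RESPONSE
2. Rule: REQUEST must occur before RESPONSE
3. Check actual order of events for message-queue
4. Result: Valid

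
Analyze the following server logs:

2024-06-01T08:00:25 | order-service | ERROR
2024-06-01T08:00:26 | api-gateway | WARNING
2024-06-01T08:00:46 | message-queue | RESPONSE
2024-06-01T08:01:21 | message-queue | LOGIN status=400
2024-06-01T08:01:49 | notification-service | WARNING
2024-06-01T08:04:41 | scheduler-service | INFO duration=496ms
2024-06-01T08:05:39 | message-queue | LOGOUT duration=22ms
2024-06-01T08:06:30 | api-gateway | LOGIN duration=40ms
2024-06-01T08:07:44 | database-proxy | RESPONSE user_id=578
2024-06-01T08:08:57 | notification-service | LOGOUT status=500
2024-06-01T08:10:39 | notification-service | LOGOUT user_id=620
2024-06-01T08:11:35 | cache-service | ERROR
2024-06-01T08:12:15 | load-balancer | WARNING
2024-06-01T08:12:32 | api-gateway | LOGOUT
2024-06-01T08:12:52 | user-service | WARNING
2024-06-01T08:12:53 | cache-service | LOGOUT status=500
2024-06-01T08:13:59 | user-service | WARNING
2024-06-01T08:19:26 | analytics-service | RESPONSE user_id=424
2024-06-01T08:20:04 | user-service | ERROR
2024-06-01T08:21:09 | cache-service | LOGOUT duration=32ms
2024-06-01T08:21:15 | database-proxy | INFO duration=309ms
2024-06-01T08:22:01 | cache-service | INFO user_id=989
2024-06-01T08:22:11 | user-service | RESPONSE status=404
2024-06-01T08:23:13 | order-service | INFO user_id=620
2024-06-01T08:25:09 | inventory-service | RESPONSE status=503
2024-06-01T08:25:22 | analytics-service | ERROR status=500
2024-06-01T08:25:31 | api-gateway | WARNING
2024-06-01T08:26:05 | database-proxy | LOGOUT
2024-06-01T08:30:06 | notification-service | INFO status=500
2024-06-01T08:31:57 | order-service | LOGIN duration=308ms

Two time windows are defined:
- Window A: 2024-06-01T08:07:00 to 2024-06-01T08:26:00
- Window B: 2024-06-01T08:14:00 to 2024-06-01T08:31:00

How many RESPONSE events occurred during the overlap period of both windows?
3

To find overlap events:

1. Window A: 2024-06-01T08:07:00 to 2024-06-01T08:26:00
2. Window B: 2024-06-01T08:14:00 to 2024-06-01T08:31:00
3. Overlap period: 2024-06-01T08:14:00 to 2024-06-01T08:26:00
4. Count RESPONSE events in overlap: 3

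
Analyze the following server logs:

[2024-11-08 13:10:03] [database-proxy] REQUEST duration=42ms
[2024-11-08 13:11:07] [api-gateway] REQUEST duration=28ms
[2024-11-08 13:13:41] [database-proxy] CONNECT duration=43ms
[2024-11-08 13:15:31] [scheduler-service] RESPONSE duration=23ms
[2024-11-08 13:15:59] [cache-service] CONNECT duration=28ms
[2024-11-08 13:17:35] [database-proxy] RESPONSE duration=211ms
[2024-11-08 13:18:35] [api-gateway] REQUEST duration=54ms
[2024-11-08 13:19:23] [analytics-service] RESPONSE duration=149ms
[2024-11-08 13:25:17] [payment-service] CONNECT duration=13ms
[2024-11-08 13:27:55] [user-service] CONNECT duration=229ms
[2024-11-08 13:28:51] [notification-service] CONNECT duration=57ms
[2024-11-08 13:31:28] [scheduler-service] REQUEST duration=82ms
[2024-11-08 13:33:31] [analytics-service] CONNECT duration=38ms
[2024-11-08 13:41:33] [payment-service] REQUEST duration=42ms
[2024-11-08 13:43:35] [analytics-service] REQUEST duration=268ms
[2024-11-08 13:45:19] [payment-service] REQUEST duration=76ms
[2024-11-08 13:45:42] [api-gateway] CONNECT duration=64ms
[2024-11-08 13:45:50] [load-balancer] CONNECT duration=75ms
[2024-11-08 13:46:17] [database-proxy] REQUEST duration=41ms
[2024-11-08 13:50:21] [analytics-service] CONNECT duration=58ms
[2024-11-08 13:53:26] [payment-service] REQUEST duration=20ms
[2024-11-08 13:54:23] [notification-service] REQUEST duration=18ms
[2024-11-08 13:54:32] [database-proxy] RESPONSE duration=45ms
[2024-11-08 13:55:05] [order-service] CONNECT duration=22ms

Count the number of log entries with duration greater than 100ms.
4

To count timeouts:

1. Threshold: 100ms
2. Extract duration from each log entry
3. Count entries where duration > 100
4. Timeout count: 4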